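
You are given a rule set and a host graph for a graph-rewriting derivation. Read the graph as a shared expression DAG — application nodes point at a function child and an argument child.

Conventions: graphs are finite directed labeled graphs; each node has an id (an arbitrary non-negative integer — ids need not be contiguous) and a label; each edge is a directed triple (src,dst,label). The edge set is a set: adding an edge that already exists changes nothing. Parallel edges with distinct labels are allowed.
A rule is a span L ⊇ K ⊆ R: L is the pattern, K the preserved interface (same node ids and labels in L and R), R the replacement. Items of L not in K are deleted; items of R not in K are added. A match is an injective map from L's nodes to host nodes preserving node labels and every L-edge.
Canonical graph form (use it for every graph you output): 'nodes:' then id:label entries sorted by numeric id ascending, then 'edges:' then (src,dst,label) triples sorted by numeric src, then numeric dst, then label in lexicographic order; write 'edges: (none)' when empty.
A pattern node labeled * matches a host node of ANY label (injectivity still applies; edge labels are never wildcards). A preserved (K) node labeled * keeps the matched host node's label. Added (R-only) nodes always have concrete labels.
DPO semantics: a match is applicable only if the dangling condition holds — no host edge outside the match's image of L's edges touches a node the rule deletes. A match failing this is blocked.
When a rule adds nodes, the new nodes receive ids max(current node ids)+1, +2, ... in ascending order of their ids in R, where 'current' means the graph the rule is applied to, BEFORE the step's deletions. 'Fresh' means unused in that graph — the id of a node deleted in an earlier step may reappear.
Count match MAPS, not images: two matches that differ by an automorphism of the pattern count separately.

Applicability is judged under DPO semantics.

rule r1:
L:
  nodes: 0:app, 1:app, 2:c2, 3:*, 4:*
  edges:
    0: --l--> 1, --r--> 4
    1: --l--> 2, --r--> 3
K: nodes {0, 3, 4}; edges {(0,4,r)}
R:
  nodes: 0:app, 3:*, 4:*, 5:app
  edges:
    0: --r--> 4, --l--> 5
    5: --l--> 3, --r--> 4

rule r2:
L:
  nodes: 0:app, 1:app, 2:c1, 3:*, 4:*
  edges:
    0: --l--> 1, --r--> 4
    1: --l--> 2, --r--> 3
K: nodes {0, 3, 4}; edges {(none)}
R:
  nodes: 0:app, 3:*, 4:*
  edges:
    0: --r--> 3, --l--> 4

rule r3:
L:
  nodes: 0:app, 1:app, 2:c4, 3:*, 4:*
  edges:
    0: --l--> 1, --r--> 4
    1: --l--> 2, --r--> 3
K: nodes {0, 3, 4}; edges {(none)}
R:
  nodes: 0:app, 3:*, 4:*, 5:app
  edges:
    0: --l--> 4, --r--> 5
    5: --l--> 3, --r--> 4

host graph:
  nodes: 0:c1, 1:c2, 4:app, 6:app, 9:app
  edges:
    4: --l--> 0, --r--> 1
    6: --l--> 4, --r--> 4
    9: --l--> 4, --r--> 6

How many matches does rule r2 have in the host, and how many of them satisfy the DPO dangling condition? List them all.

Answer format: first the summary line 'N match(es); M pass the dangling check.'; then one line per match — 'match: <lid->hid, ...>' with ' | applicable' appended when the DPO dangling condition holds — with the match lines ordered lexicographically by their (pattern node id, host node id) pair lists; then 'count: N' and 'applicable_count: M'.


1 match(es); 0 pass the dangling check.
match: 0->9, 1->4, 2->0, 3->1, 4->6
count: 1
applicable_count: 0


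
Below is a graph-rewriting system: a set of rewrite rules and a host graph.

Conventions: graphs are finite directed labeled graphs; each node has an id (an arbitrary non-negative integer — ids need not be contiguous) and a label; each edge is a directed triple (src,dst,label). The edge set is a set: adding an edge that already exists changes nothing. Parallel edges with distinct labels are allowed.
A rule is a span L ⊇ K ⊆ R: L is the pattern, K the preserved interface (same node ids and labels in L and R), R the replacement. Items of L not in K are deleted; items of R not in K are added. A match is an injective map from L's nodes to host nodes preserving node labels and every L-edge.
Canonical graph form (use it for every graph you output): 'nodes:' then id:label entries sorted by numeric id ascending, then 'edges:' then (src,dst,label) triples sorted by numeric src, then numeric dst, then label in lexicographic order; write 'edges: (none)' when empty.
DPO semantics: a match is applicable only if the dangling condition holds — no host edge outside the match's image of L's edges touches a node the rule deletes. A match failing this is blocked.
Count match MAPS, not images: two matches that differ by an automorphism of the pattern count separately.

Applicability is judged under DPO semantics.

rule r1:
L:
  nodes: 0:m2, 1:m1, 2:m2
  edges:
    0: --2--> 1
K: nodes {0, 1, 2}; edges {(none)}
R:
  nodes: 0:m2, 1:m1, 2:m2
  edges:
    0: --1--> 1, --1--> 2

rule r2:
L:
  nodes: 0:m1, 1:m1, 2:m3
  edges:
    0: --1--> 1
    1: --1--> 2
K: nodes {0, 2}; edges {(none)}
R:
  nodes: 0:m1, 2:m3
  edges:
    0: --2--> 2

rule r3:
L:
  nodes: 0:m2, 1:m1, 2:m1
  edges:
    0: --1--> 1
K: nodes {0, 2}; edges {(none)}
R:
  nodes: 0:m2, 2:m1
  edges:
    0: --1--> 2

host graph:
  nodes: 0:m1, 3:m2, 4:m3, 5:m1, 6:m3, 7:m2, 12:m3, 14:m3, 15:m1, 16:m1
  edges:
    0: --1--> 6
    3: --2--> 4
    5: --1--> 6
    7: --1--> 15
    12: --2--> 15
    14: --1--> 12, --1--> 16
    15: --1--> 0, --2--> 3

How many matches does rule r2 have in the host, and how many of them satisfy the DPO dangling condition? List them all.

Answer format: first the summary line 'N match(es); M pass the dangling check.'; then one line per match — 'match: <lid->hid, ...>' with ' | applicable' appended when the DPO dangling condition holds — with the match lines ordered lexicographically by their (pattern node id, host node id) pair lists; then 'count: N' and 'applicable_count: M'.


1 match(es); 1 pass the dangling check.
match: 0->15, 1->0, 2->6 | applicable
count: 1
applicable_count: 1


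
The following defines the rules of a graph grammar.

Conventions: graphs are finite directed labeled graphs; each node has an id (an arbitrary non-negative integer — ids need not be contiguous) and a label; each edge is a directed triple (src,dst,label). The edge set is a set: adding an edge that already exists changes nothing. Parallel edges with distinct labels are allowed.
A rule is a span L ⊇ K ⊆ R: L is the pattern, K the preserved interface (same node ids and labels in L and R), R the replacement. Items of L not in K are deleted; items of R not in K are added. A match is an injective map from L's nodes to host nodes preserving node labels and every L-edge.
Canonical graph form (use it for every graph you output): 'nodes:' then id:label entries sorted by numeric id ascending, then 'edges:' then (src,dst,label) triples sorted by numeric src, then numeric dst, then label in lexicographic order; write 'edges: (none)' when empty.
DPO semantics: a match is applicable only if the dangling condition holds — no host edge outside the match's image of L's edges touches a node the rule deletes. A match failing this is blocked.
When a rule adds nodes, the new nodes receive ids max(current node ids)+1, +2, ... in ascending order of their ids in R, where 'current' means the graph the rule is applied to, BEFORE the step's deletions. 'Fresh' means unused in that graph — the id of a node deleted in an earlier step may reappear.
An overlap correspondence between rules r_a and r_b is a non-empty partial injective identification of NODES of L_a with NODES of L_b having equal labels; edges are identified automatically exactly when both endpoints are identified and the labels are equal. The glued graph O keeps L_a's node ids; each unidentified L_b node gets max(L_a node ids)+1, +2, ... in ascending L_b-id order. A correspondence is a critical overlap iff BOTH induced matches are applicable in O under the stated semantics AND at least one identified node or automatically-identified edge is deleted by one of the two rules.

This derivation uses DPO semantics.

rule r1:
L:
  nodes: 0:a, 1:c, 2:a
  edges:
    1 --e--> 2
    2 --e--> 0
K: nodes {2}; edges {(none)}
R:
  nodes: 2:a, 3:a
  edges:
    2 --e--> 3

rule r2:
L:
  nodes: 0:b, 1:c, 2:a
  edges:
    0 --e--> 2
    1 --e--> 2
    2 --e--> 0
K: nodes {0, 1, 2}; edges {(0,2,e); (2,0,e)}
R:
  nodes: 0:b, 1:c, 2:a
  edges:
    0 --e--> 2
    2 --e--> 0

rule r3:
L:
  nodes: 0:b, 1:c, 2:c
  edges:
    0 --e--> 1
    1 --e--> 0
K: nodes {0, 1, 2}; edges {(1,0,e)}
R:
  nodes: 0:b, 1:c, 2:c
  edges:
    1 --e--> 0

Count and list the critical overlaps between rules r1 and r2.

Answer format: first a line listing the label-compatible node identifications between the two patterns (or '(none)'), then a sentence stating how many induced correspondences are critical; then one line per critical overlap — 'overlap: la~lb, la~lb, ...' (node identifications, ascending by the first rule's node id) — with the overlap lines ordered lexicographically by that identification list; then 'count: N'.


label-compatible node identifications between L(r1) and L(r2): 0~2, 1~1, 2~2
1 of the induced correspondences is a critical overlap of r1 and r2.
overlap: 1~1, 2~2
count: 1


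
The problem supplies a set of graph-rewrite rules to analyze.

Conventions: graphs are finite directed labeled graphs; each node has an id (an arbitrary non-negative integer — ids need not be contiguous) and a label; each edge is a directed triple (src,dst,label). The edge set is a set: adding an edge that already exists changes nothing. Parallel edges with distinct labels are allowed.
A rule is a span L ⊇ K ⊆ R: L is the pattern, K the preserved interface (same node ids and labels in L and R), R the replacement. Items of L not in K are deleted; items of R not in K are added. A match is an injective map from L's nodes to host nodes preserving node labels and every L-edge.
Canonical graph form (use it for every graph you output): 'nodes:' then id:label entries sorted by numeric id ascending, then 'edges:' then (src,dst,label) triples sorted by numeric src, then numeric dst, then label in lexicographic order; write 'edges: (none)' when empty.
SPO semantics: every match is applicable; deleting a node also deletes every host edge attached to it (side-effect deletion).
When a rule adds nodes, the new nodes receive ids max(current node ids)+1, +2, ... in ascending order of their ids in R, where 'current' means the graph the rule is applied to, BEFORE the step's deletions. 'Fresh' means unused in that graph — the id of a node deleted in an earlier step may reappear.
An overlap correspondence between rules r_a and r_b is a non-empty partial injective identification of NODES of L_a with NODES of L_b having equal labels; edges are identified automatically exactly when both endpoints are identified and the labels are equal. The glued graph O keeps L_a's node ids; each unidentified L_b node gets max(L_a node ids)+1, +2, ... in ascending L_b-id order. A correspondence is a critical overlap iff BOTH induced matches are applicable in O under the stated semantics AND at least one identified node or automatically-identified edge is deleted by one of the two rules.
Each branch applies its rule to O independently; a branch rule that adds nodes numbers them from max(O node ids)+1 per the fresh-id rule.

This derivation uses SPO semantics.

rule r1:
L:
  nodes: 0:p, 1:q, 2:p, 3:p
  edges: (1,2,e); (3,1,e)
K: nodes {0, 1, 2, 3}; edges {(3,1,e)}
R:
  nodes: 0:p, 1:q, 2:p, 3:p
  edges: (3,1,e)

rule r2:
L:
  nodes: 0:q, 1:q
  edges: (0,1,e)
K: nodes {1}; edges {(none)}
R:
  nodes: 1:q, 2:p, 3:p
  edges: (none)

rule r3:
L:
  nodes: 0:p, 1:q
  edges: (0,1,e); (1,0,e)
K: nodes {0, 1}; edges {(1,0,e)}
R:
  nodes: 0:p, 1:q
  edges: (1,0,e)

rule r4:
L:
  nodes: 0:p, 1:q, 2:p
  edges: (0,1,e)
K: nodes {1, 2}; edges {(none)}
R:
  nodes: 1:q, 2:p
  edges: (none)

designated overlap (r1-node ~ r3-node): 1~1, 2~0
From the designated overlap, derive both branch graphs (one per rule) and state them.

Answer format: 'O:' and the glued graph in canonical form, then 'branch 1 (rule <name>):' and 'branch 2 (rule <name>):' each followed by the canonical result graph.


O:
nodes: 0:p, 1:q, 2:p, 3:p
edges: (1,2,e); (2,1,e); (3,1,e)
branch 1 (rule r1):
nodes: 0:p, 1:q, 2:p, 3:p
edges: (2,1,e); (3,1,e)
branch 2 (rule r3):
nodes: 0:p, 1:q, 2:p, 3:p
edges: (1,2,e); (3,1,e)


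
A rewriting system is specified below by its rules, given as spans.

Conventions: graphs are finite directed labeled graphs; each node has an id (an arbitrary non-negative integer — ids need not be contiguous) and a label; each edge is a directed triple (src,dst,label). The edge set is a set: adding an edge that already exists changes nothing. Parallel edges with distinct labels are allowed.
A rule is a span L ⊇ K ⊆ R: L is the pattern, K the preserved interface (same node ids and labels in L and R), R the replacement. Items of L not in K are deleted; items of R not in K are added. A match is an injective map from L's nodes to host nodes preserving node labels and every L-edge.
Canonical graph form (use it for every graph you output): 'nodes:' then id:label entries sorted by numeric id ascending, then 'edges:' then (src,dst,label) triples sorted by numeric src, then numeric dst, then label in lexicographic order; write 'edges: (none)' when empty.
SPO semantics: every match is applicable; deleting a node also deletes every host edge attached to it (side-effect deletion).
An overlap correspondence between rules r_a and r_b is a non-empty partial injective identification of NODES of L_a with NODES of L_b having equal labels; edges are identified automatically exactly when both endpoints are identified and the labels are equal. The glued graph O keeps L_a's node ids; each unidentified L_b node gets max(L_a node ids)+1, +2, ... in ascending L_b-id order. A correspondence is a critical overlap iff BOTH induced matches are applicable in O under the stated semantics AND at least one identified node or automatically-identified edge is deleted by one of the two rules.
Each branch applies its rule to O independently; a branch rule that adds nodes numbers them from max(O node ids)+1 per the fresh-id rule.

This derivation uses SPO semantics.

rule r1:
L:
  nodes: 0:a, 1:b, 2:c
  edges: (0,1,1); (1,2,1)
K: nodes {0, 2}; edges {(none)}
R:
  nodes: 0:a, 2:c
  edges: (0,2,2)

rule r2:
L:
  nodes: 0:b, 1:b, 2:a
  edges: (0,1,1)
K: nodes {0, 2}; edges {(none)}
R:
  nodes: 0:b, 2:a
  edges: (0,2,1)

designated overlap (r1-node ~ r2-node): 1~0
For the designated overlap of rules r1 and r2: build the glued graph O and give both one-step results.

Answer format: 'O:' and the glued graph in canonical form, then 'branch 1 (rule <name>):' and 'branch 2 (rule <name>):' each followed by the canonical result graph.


O:
nodes: 0:a, 1:b, 2:c, 3:b, 4:a
edges: (0,1,1); (1,2,1); (1,3,1)
branch 1 (rule r1):
nodes: 0:a, 2:c, 3:b, 4:a
edges: (0,2,2)
branch 2 (rule r2):
nodes: 0:a, 1:b, 2:c, 4:a
edges: (0,1,1); (1,2,1); (1,4,1)


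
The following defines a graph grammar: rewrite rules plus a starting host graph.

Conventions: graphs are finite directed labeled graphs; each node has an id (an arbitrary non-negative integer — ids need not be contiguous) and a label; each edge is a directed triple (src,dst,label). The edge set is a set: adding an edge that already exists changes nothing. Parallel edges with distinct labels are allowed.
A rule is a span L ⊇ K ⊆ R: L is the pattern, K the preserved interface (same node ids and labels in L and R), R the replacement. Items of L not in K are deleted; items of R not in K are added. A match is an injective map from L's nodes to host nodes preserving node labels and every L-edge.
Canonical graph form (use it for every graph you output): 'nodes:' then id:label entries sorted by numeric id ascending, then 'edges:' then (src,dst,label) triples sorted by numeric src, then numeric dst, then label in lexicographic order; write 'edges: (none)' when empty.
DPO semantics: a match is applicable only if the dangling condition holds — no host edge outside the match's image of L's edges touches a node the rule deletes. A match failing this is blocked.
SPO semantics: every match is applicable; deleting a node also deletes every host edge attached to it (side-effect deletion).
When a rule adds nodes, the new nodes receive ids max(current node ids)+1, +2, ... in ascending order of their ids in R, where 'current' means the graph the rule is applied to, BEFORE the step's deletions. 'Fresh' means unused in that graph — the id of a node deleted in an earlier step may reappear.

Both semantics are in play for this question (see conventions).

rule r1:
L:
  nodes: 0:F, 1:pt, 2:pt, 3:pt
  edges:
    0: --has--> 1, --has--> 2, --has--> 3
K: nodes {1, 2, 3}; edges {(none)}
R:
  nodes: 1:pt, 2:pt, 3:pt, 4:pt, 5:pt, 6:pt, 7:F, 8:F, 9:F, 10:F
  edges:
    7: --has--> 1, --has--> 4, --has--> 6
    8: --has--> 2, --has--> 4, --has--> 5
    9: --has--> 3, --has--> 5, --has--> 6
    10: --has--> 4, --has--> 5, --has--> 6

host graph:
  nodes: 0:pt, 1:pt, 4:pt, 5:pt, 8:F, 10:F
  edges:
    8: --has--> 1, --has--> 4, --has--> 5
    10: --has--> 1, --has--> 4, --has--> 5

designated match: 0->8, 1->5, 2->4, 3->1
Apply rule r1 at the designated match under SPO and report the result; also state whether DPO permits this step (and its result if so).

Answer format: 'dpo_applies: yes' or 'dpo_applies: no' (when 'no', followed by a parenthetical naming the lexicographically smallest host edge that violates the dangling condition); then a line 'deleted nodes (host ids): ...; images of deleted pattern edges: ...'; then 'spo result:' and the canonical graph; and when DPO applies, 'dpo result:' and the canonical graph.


dpo_applies: yes
deleted nodes (host ids): 8; images of deleted pattern edges: (8,1,has); (8,4,has); (8,5,has)
spo result:
nodes: 0:pt, 1:pt, 4:pt, 5:pt, 10:F, 11:pt, 12:pt, 13:pt, 14:F, 15:F, 16:F, 17:F
edges: (10,1,has); (10,4,has); (10,5,has); (14,5,has); (14,11,has); (14,13,has); (15,4,has); (15,11,has); (15,12,has); (16,1,has); (16,12,has); (16,13,has); (17,11,has); (17,12,has); (17,13,has)
dpo result:
nodes: 0:pt, 1:pt, 4:pt, 5:pt, 10:F, 11:pt, 12:pt, 13:pt, 14:F, 15:F, 16:F, 17:F
edges: (10,1,has); (10,4,has); (10,5,has); (14,5,has); (14,11,has); (14,13,has); (15,4,has); (15,11,has); (15,12,has); (16,1,has); (16,12,has); (16,13,has); (17,11,has); (17,12,has); (17,13,has)


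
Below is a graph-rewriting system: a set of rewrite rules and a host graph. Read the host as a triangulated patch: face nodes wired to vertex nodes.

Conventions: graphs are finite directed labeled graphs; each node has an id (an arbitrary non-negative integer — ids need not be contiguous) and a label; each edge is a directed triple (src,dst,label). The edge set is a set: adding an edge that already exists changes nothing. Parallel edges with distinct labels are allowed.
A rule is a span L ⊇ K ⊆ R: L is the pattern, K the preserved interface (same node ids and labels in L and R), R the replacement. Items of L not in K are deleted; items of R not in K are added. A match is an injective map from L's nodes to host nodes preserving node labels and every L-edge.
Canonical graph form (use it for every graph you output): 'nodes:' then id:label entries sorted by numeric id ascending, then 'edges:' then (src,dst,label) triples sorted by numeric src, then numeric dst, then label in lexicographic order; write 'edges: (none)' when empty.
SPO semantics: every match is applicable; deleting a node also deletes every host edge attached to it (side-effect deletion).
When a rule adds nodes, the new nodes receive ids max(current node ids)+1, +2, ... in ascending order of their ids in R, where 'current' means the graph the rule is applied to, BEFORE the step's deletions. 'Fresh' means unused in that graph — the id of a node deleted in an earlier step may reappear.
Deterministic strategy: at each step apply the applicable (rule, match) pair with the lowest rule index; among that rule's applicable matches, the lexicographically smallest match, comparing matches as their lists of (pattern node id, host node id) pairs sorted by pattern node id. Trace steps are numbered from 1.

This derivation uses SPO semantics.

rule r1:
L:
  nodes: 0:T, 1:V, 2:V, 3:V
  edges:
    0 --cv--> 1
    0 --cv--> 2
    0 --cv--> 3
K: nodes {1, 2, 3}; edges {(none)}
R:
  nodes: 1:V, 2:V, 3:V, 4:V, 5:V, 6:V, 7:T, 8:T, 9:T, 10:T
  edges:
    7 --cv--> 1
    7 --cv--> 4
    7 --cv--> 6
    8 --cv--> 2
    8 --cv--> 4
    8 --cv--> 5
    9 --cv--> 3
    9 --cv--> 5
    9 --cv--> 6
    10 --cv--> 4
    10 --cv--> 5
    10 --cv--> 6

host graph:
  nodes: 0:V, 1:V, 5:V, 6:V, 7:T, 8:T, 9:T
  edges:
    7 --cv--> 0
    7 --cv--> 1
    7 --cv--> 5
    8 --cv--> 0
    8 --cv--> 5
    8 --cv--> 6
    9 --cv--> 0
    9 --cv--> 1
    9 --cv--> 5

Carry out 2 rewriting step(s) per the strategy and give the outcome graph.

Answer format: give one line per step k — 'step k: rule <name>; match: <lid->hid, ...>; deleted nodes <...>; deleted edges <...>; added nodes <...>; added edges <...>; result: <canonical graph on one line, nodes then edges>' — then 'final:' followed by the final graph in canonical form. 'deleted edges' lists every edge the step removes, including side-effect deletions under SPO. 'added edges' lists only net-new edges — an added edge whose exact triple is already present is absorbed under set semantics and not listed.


step 1: rule r1; match: 0->7, 1->0, 2->1, 3->5; deleted nodes 7; deleted edges (7,0,cv); (7,1,cv); (7,5,cv); added nodes 10, 11, 12, 13, 14, 15, 16; added edges (13,0,cv); (13,10,cv); (13,12,cv); (14,1,cv); (14,10,cv); (14,11,cv); (15,5,cv); (15,11,cv); (15,12,cv); (16,10,cv); (16,11,cv); (16,12,cv); result: nodes: 0:V, 1:V, 5:V, 6:V, 8:T, 9:T, 10:V, 11:V, 12:V, 13:T, 14:T, 15:T, 16:T edges: (8,0,cv); (8,5,cv); (8,6,cv); (9,0,cv); (9,1,cv); (9,5,cv); (13,0,cv); (13,10,cv); (13,12,cv); (14,1,cv); (14,10,cv); (14,11,cv); (15,5,cv); (15,11,cv); (15,12,cv); (16,10,cv); (16,11,cv); (16,12,cv)
step 2: rule r1; match: 0->8, 1->0, 2->5, 3->6; deleted nodes 8; deleted edges (8,0,cv); (8,5,cv); (8,6,cv); added nodes 17, 18, 19, 20, 21, 22, 23; added edges (20,0,cv); (20,17,cv); (20,19,cv); (21,5,cv); (21,17,cv); (21,18,cv); (22,6,cv); (22,18,cv); (22,19,cv); (23,17,cv); (23,18,cv); (23,19,cv); result: nodes: 0:V, 1:V, 5:V, 6:V, 9:T, 10:V, 11:V, 12:V, 13:T, 14:T, 15:T, 16:T, 17:V, 18:V, 19:V, 20:T, 21:T, 22:T, 23:T edges: (9,0,cv); (9,1,cv); (9,5,cv); (13,0,cv); (13,10,cv); (13,12,cv); (14,1,cv); (14,10,cv); (14,11,cv); (15,5,cv); (15,11,cv); (15,12,cv); (16,10,cv); (16,11,cv); (16,12,cv); (20,0,cv); (20,17,cv); (20,19,cv); (21,5,cv); (21,17,cv); (21,18,cv); (22,6,cv); (22,18,cv); (22,19,cv); (23,17,cv); (23,18,cv); (23,19,cv)
final:
nodes: 0:V, 1:V, 5:V, 6:V, 9:T, 10:V, 11:V, 12:V, 13:T, 14:T, 15:T, 16:T, 17:V, 18:V, 19:V, 20:T, 21:T, 22:T, 23:T
edges: (9,0,cv); (9,1,cv); (9,5,cv); (13,0,cv); (13,10,cv); (13,12,cv); (14,1,cv); (14,10,cv); (14,11,cv); (15,5,cv); (15,11,cv); (15,12,cv); (16,10,cv); (16,11,cv); (16,12,cv); (20,0,cv); (20,17,cv); (20,19,cv); (21,5,cv); (21,17,cv); (21,18,cv); (22,6,cv); (22,18,cv); (22,19,cv); (23,17,cv); (23,18,cv); (23,19,cv)


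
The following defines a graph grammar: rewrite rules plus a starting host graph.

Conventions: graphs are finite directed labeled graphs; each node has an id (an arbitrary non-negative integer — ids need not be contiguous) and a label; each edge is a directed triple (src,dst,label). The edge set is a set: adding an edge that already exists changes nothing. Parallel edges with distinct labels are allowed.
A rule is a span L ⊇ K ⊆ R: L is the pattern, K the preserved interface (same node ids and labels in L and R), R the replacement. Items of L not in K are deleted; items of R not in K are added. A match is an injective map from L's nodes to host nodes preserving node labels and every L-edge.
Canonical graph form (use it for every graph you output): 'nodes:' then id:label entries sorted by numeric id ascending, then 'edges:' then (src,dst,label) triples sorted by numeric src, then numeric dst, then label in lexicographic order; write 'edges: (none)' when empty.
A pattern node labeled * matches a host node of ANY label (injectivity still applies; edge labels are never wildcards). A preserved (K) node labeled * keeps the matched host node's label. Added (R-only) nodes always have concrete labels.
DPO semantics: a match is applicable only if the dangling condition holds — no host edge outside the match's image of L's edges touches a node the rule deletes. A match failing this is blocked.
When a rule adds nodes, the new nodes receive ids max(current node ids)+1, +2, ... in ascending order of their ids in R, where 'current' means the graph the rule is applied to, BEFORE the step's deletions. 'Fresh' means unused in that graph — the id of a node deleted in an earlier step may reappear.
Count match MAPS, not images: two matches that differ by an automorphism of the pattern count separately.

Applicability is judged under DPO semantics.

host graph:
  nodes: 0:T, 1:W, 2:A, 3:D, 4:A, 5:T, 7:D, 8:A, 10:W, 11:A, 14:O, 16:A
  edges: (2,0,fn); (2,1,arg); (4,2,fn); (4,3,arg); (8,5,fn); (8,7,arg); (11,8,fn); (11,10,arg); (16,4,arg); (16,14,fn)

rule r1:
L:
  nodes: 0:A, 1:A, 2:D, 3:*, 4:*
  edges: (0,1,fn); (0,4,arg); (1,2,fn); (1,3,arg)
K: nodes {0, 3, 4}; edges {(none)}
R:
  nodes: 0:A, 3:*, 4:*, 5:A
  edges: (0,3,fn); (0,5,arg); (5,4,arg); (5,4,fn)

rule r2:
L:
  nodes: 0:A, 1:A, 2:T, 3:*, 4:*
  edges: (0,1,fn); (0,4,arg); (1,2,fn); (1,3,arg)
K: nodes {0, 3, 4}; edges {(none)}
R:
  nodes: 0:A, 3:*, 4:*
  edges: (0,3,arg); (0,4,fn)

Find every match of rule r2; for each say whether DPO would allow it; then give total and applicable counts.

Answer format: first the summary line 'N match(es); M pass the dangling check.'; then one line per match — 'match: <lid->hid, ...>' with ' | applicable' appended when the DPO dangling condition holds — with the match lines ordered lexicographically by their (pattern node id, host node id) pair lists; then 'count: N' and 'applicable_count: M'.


2 match(es); 2 pass the dangling check.
match: 0->4, 1->2, 2->0, 3->1, 4->3 | applicable
match: 0->11, 1->8, 2->5, 3->7, 4->10 | applicable
count: 2
applicable_count: 2


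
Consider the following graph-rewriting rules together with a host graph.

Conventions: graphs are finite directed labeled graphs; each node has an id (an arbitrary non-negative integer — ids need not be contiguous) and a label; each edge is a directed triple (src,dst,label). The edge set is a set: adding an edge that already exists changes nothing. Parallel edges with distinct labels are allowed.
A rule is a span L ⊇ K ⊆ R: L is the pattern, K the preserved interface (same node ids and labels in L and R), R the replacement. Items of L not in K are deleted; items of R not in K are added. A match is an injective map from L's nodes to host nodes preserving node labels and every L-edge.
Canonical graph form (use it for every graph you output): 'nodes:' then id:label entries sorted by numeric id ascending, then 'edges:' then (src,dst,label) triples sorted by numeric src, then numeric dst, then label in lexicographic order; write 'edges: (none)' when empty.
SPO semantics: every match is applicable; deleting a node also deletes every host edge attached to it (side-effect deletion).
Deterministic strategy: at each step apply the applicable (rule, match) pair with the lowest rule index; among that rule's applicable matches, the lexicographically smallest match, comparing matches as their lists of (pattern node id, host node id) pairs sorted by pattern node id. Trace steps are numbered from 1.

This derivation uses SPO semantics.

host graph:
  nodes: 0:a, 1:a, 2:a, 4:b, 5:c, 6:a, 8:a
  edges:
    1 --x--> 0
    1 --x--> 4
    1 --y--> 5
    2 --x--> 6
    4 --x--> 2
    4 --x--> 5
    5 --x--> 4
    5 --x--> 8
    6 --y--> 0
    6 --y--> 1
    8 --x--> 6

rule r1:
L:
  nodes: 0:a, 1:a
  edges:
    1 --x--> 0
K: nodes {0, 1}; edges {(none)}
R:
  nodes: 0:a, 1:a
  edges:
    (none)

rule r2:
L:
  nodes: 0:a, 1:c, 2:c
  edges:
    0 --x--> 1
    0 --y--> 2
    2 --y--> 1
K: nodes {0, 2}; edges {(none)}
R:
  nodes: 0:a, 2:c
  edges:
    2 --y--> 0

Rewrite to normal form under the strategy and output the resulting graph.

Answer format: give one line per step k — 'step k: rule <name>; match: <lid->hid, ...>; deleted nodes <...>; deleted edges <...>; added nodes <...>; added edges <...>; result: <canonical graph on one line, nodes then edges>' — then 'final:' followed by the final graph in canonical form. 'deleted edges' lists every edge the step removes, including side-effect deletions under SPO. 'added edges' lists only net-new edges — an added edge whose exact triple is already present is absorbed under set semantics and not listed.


step 1: rule r1; match: 0->0, 1->1; deleted nodes (none); deleted edges (1,0,x); added nodes (none); added edges (none); result: nodes: 0:a, 1:a, 2:a, 4:b, 5:c, 6:a, 8:a edges: (1,4,x); (1,5,y); (2,6,x); (4,2,x); (4,5,x); (5,4,x); (5,8,x); (6,0,y); (6,1,y); (8,6,x)
step 2: rule r1; match: 0->6, 1->2; deleted nodes (none); deleted edges (2,6,x); added nodes (none); added edges (none); result: nodes: 0:a, 1:a, 2:a, 4:b, 5:c, 6:a, 8:a edges: (1,4,x); (1,5,y); (4,2,x); (4,5,x); (5,4,x); (5,8,x); (6,0,y); (6,1,y); (8,6,x)
step 3: rule r1; match: 0->6, 1->8; deleted nodes (none); deleted edges (8,6,x); added nodes (none); added edges (none); result: nodes: 0:a, 1:a, 2:a, 4:b, 5:c, 6:a, 8:a edges: (1,4,x); (1,5,y); (4,2,x); (4,5,x); (5,4,x); (5,8,x); (6,0,y); (6,1,y)
final:
nodes: 0:a, 1:a, 2:a, 4:b, 5:c, 6:a, 8:a
edges: (1,4,x); (1,5,y); (4,2,x); (4,5,x); (5,4,x); (5,8,x); (6,0,y); (6,1,y)


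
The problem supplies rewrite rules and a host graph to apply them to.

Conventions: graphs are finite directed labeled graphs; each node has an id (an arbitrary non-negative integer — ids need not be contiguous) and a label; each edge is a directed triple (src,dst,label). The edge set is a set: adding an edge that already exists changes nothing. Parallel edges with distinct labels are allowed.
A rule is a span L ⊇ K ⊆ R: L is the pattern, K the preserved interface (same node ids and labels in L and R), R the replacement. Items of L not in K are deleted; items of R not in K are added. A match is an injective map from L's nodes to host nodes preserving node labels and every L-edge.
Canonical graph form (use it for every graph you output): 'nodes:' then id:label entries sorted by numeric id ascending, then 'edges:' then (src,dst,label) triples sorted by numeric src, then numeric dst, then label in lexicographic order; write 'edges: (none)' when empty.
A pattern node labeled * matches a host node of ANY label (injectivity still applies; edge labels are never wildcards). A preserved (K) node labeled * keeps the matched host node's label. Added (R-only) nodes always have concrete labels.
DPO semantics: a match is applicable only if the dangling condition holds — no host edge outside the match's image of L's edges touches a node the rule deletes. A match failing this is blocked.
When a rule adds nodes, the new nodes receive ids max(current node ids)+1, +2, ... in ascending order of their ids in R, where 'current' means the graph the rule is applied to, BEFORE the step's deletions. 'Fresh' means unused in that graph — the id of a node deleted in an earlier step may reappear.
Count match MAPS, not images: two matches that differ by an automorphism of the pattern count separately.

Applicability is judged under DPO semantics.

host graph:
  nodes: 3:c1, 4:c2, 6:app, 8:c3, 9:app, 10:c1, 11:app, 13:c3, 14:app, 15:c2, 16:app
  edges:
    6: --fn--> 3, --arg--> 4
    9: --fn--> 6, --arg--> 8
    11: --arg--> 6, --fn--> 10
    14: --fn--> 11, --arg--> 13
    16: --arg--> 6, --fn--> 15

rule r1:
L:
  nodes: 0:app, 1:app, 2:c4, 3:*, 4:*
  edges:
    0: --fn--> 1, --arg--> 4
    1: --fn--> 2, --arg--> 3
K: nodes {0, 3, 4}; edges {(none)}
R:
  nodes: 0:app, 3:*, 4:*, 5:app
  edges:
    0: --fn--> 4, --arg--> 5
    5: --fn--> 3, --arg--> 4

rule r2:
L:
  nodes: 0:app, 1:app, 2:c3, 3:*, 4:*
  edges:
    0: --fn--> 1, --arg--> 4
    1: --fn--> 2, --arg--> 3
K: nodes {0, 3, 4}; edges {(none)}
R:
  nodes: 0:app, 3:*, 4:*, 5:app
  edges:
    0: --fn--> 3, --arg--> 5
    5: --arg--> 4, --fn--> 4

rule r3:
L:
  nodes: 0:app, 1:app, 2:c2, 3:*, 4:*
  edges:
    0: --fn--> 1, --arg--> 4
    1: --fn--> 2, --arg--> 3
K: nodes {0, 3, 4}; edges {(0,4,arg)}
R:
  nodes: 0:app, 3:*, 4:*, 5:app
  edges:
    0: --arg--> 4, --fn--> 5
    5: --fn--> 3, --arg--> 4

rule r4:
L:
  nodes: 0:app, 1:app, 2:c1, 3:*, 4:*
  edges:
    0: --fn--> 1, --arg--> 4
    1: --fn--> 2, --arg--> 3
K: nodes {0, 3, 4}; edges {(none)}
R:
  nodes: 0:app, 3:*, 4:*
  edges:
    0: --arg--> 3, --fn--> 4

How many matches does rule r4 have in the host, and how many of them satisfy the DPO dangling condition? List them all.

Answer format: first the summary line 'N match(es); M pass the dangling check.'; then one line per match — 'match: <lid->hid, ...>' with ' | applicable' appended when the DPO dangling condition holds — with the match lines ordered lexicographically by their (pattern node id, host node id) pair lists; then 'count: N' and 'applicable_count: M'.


2 match(es); 1 pass the dangling check.
match: 0->9, 1->6, 2->3, 3->4, 4->8
match: 0->14, 1->11, 2->10, 3->6, 4->13 | applicable
count: 2
applicable_count: 1


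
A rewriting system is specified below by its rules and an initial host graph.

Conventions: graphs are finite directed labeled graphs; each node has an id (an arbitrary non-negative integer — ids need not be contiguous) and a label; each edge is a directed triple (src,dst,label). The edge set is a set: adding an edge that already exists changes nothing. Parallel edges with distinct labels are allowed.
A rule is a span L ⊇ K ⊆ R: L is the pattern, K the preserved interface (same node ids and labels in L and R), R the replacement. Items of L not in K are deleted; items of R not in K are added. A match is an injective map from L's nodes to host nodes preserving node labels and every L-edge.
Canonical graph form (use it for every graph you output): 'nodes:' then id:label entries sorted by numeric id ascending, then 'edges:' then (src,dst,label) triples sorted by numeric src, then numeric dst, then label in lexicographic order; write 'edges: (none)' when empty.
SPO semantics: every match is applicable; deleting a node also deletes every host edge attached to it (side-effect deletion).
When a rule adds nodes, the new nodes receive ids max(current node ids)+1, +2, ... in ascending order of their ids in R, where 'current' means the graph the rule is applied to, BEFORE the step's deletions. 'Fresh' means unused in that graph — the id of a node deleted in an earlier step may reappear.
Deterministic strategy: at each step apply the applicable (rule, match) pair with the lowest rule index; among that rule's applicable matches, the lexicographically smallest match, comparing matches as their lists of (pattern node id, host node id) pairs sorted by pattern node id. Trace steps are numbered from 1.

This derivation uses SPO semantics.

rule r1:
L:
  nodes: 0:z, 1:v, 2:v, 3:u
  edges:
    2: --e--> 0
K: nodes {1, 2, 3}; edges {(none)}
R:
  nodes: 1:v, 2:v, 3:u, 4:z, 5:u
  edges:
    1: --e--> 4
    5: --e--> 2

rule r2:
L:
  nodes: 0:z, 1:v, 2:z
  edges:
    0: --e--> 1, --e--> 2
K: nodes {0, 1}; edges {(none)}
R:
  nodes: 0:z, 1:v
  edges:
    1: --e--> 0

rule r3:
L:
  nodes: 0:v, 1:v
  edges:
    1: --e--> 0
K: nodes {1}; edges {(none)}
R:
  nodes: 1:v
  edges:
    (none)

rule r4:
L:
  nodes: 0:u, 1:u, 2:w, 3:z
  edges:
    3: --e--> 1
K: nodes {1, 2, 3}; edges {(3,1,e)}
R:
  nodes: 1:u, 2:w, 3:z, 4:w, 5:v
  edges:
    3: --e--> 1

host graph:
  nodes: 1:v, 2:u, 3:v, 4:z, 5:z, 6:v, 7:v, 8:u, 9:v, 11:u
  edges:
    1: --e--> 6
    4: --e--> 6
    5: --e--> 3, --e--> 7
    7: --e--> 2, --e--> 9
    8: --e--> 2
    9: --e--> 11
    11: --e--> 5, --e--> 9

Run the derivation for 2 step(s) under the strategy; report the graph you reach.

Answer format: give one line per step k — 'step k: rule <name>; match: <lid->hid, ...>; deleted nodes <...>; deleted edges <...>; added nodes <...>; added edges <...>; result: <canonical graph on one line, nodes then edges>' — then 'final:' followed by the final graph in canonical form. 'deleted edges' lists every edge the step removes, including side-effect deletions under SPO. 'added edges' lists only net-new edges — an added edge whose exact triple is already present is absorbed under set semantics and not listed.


step 1: rule r3; match: 0->6, 1->1; deleted nodes 6; deleted edges (1,6,e); (4,6,e); added nodes (none); added edges (none); result: nodes: 1:v, 2:u, 3:v, 4:z, 5:z, 7:v, 8:u, 9:v, 11:u edges: (5,3,e); (5,7,e); (7,2,e); (7,9,e); (8,2,e); (9,11,e); (11,5,e); (11,9,e)
step 2: rule r3; match: 0->9, 1->7; deleted nodes 9; deleted edges (7,9,e); (9,11,e); (11,9,e); added nodes (none); added edges (none); result: nodes: 1:v, 2:u, 3:v, 4:z, 5:z, 7:v, 8:u, 11:u edges: (5,3,e); (5,7,e); (7,2,e); (8,2,e); (11,5,e)
final:
nodes: 1:v, 2:u, 3:v, 4:z, 5:z, 7:v, 8:u, 11:u
edges: (5,3,e); (5,7,e); (7,2,e); (8,2,e); (11,5,e)


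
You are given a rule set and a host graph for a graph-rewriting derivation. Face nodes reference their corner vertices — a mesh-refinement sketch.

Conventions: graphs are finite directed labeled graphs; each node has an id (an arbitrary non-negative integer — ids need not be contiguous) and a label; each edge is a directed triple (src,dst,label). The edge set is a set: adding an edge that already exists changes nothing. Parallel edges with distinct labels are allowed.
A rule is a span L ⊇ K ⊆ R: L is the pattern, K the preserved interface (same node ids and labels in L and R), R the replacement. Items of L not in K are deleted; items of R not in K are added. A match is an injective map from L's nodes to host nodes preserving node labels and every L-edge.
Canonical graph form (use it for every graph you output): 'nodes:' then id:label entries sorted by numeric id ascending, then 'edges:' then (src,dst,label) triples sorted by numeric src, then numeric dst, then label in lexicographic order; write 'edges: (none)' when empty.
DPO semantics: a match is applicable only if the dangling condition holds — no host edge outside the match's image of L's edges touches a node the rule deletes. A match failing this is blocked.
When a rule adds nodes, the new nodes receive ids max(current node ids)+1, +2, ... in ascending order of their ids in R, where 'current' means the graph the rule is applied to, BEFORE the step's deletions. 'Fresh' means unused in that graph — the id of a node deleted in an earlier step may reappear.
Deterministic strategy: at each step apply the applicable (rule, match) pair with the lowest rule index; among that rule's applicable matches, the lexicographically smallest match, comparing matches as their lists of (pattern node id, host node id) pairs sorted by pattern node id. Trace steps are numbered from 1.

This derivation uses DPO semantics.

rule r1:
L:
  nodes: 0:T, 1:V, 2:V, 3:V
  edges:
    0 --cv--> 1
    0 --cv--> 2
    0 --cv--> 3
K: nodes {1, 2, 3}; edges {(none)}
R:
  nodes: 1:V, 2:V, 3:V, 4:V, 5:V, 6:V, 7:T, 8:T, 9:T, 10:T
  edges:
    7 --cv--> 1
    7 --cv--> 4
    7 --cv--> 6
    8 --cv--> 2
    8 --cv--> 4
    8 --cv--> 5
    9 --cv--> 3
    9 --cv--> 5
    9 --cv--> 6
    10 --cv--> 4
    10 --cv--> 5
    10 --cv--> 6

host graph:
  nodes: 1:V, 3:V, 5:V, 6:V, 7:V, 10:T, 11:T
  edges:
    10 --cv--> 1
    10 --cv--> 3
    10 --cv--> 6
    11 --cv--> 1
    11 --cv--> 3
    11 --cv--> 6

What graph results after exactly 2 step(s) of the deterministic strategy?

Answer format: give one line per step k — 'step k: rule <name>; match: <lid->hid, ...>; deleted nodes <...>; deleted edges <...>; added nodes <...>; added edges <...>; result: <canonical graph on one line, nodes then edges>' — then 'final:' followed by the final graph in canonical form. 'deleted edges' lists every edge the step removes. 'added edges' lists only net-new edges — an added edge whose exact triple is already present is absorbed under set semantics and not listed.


step 1: rule r1; match: 0->10, 1->1, 2->3, 3->6; deleted nodes 10; deleted edges (10,1,cv); (10,3,cv); (10,6,cv); added nodes 12, 13, 14, 15, 16, 17, 18; added edges (15,1,cv); (15,12,cv); (15,14,cv); (16,3,cv); (16,12,cv); (16,13,cv); (17,6,cv); (17,13,cv); (17,14,cv); (18,12,cv); (18,13,cv); (18,14,cv); result: nodes: 1:V, 3:V, 5:V, 6:V, 7:V, 11:T, 12:V, 13:V, 14:V, 15:T, 16:T, 17:T, 18:T edges: (11,1,cv); (11,3,cv); (11,6,cv); (15,1,cv); (15,12,cv); (15,14,cv); (16,3,cv); (16,12,cv); (16,13,cv); (17,6,cv); (17,13,cv); (17,14,cv); (18,12,cv); (18,13,cv); (18,14,cv)
step 2: rule r1; match: 0->11, 1->1, 2->3, 3->6; deleted nodes 11; deleted edges (11,1,cv); (11,3,cv); (11,6,cv); added nodes 19, 20, 21, 22, 23, 24, 25; added edges (22,1,cv); (22,19,cv); (22,21,cv); (23,3,cv); (23,19,cv); (23,20,cv); (24,6,cv); (24,20,cv); (24,21,cv); (25,19,cv); (25,20,cv); (25,21,cv); result: nodes: 1:V, 3:V, 5:V, 6:V, 7:V, 12:V, 13:V, 14:V, 15:T, 16:T, 17:T, 18:T, 19:V, 20:V, 21:V, 22:T, 23:T, 24:T, 25:T edges: (15,1,cv); (15,12,cv); (15,14,cv); (16,3,cv); (16,12,cv); (16,13,cv); (17,6,cv); (17,13,cv); (17,14,cv); (18,12,cv); (18,13,cv); (18,14,cv); (22,1,cv); (22,19,cv); (22,21,cv); (23,3,cv); (23,19,cv); (23,20,cv); (24,6,cv); (24,20,cv); (24,21,cv); (25,19,cv); (25,20,cv); (25,21,cv)
final:
nodes: 1:V, 3:V, 5:V, 6:V, 7:V, 12:V, 13:V, 14:V, 15:T, 16:T, 17:T, 18:T, 19:V, 20:V, 21:V, 22:T, 23:T, 24:T, 25:T
edges: (15,1,cv); (15,12,cv); (15,14,cv); (16,3,cv); (16,12,cv); (16,13,cv); (17,6,cv); (17,13,cv); (17,14,cv); (18,12,cv); (18,13,cv); (18,14,cv); (22,1,cv); (22,19,cv); (22,21,cv); (23,3,cv); (23,19,cv); (23,20,cv); (24,6,cv); (24,20,cv); (24,21,cv); (25,19,cv); (25,20,cv); (25,21,cv)
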